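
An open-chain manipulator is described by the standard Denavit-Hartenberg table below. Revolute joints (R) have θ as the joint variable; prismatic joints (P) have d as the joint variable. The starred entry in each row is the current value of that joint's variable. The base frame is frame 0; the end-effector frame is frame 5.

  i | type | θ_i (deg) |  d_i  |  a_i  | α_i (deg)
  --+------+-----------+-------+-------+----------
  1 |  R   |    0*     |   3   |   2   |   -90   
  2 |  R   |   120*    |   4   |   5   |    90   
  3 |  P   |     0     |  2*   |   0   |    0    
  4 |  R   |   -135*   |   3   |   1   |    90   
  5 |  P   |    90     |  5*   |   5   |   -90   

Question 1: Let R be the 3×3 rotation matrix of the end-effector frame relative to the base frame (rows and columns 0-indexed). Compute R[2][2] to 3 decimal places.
-0.612

End-effector z-axis (col 2 of R) = (-0.3536,0.7071,-0.6124)
R[2][2] = -0.6124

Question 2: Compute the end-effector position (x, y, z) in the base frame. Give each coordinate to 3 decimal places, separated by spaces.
10.282 6.828 -2.656

after link 1: o_1 = (2.0000, 0.0000, 3.0000)
after link 2: o_2 = (-0.5000, 4.0000, -1.3301)
after link 3: o_3 = (1.2321, 4.0000, -2.3301)
after link 4: o_4 = (4.1837, 3.2929, -3.2178)
after link 5: o_5 = (10.2816, 6.8284, -2.6559)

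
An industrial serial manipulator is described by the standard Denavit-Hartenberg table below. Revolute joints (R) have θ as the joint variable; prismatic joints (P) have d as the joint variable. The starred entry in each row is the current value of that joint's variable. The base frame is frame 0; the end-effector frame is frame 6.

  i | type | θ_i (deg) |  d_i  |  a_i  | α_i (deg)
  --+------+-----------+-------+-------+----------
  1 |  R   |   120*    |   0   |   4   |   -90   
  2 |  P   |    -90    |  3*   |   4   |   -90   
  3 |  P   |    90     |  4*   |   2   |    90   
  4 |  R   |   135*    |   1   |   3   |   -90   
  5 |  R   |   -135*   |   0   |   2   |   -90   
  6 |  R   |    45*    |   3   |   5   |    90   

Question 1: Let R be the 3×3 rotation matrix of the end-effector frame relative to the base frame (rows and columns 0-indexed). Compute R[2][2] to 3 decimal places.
0.500

End-effector z-axis (col 2 of R) = (0.3000,-0.8124,0.5000)
R[2][2] = 0.5000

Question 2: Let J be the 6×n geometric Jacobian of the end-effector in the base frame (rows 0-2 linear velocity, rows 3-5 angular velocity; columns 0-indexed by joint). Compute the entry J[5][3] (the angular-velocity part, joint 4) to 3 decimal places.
1.000

axis z_3 = (-0.0000,0.0000,1.0000); lever o_n−o_3 = (-0.2509,3.7275,7.0355)
cross product → J_v[:, 3] = (-3.7275,-0.2509,-0.0000)
J_ω[:, 3] = z_3
entry J[5][3] = 1.0000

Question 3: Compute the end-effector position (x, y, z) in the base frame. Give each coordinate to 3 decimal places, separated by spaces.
-5.117 10.156 11.036

after link 1: o_1 = (-2.0000, 3.4641, 0.0000)
after link 2: o_2 = (-4.5981, 1.9641, 4.0000)
after link 3: o_3 = (-4.8660, 6.4282, 4.0000)
after link 4: o_4 = (-7.7638, 7.2047, 5.0000)
after link 5: o_5 = (-6.3978, 6.8386, 6.4142)
after link 6: o_6 = (-5.1169, 10.1557, 11.0355)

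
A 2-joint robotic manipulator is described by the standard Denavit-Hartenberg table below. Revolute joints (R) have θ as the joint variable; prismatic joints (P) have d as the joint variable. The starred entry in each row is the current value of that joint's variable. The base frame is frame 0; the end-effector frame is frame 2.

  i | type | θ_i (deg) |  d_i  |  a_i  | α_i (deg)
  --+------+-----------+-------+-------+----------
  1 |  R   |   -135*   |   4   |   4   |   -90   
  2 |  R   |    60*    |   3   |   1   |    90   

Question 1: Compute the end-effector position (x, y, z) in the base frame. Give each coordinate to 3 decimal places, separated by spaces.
-1.061 -5.303 3.134

after link 1: o_1 = (-2.8284, -2.8284, 4.0000)
after link 2: o_2 = (-1.0607, -5.3033, 3.1340)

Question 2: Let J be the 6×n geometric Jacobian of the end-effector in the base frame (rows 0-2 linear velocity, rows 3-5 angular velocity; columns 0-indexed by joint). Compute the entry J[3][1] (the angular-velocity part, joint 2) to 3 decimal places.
0.707

axis z_1 = (0.7071,-0.7071,0.0000); lever o_n−o_1 = (1.7678,-2.4749,-0.8660)
cross product → J_v[:, 1] = (0.6124,0.6124,-0.5000)
J_ω[:, 1] = z_1
entry J[3][1] = 0.7071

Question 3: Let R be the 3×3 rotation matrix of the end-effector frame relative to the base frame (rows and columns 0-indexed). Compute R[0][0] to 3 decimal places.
-0.354

End-effector x-axis (col 0 of R) = (-0.3536,-0.3536,-0.8660)
R[0][0] = -0.3536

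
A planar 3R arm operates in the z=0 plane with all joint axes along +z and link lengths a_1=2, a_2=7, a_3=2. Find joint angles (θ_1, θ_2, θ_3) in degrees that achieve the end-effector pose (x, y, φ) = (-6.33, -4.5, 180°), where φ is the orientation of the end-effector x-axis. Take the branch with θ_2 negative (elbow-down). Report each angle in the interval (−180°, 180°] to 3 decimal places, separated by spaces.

-29.996 -120.003 -30.001

wrist centre = target − a_3·(cos φ, sin φ) = (-4.3300, -4.5000)
cos θ_2 = (38.9989−2²−7²)/(2·2·7) = -0.5000; θ_2 = -120.0026° (elbow-down)
β = atan2(-4.5000,-4.3300) = -133.8970°; ψ = atan2(-6.0620,-1.5003) = -103.9007°
θ_1 = β − ψ = -29.9964°
θ_3 = φ − θ_1 − θ_2 = -30.0010° (wrapped to (-180°,180°])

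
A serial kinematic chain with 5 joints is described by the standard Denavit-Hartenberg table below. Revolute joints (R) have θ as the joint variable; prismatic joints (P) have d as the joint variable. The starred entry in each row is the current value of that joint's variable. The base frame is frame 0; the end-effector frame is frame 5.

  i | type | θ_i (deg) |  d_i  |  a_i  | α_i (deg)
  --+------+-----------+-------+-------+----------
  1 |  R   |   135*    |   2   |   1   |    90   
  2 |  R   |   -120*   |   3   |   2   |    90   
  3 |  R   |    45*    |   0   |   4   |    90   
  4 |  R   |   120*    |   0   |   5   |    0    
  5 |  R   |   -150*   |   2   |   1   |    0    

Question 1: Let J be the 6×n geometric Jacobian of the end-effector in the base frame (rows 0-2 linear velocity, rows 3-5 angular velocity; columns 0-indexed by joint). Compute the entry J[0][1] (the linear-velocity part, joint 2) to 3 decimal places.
axis z_1 = (0.7071,0.7071,0.0000); lever o_n−o_1 = (6.4484,-1.8397,-2.4906)
cross product → J_v[:, 1] = (-1.7611,1.7611,-5.8606)
J_ω[:, 1] = z_1
entry J[0][1] = -1.7611

-1.761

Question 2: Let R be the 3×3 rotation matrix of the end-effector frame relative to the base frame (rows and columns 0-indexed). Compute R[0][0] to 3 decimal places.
0.343

End-effector x-axis (col 0 of R) = (0.3433,0.5227,-0.7803)
R[0][0] = 0.3433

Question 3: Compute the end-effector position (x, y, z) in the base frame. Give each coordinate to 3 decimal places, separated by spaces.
5.741 -1.133 -0.491

after link 1: o_1 = (-0.7071, 0.7071, 2.0000)
after link 2: o_2 = (2.1213, 2.1213, 0.2679)
after link 3: o_3 = (5.1213, 3.1213, -2.1815)
after link 4: o_4 = (5.8980, -0.1553, 1.5145)
after link 5: o_5 = (5.7413, -1.1326, -0.4906)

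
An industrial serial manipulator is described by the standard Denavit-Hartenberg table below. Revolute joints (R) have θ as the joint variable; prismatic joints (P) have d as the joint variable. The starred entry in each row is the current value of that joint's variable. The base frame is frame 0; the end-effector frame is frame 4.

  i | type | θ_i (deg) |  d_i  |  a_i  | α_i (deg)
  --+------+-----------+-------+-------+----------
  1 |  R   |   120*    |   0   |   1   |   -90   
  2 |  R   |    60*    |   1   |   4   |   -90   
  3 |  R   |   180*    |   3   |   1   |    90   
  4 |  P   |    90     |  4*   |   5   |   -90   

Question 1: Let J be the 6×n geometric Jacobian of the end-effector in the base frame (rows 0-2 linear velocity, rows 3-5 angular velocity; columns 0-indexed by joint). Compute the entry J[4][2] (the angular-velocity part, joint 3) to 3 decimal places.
axis z_2 = (0.4330,-0.7500,-0.5000); lever o_n−o_2 = (7.1782,-4.4330,-3.1340)
cross product → J_v[:, 2] = (0.1340,-2.2321,3.4641)
J_ω[:, 2] = z_2
entry J[4][2] = -0.7500

-0.750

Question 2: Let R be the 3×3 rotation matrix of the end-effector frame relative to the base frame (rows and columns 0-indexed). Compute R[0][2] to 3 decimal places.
End-effector z-axis (col 2 of R) = (-0.2500,0.4330,-0.8660)
R[0][2] = -0.2500

-0.250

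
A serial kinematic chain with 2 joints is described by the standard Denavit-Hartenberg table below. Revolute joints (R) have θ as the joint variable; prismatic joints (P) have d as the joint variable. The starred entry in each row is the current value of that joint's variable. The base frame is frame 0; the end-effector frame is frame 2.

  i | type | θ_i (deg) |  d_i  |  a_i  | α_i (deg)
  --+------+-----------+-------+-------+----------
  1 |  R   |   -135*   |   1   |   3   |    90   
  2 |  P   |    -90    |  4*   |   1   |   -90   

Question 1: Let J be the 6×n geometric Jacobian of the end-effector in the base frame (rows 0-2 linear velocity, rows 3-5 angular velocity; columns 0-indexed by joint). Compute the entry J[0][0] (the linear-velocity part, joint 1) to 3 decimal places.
axis z_0 = ẑ; lever o_n−o_0 = (-4.9497,0.7071,0.0000)
cross product → J_v[:, 0] = (-0.7071,-4.9497,0.0000)
J_ω[:, 0] = z_0
entry J[0][0] = -0.7071

-0.707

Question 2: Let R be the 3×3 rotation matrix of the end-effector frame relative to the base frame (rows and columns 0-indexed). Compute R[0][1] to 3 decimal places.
0.707

End-effector y-axis (col 1 of R) = (0.7071,-0.7071,-0.0000)
R[0][1] = 0.7071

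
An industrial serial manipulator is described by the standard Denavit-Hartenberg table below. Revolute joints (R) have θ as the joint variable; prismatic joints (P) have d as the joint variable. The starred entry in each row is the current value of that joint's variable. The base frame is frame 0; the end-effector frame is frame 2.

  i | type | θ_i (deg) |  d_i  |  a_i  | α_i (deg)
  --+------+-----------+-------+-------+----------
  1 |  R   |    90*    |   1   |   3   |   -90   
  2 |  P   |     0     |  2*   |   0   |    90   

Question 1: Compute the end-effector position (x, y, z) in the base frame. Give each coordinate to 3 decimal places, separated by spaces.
-2.000 3.000 1.000

after link 1: o_1 = (0.0000, 3.0000, 1.0000)
after link 2: o_2 = (-2.0000, 3.0000, 1.0000)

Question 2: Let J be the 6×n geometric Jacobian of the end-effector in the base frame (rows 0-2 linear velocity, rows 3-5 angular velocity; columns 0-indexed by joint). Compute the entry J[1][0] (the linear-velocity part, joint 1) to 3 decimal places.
-2.000

axis z_0 = ẑ; lever o_n−o_0 = (-2.0000,3.0000,1.0000)
cross product → J_v[:, 0] = (-3.0000,-2.0000,0.0000)
J_ω[:, 0] = z_0
entry J[1][0] = -2.0000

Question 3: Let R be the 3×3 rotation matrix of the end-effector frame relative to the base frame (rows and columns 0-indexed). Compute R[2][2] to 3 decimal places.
End-effector z-axis (col 2 of R) = (0.0000,0.0000,1.0000)
R[2][2] = 1.0000

1.000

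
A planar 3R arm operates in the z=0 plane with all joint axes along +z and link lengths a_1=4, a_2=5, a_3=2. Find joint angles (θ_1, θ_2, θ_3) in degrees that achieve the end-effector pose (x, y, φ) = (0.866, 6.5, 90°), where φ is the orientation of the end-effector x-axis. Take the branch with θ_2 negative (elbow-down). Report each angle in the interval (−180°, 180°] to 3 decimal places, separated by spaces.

wrist centre = target − a_3·(cos φ, sin φ) = (0.8660, 4.5000)
cos θ_2 = (21.0000−4²−5²)/(2·4·5) = -0.5000; θ_2 = -120.0001° (elbow-down)
β = atan2(4.5000,0.8660) = 79.1069°; ψ = atan2(-4.3301,1.5000) = -70.8934°
θ_1 = β − ψ = 150.0004°
θ_3 = φ − θ_1 − θ_2 = 59.9997° (wrapped to (-180°,180°])

150.000 -120.000 60.000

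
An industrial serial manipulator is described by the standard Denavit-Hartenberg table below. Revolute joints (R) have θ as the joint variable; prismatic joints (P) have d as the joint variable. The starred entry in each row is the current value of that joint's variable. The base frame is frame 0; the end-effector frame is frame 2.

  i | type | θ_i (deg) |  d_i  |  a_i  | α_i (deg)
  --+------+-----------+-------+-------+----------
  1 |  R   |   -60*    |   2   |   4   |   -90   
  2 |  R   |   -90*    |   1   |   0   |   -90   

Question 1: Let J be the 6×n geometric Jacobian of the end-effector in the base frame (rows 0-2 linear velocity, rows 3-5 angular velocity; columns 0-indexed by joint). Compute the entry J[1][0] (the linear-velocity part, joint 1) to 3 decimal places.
axis z_0 = ẑ; lever o_n−o_0 = (2.8660,-2.9641,2.0000)
cross product → J_v[:, 0] = (2.9641,2.8660,-0.0000)
J_ω[:, 0] = z_0
entry J[1][0] = 2.8660

2.866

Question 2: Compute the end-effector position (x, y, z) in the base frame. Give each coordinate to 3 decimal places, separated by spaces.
2.866 -2.964 2.000

after link 1: o_1 = (2.0000, -3.4641, 2.0000)
after link 2: o_2 = (2.8660, -2.9641, 2.0000)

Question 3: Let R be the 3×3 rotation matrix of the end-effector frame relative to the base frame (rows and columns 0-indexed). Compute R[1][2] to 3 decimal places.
End-effector z-axis (col 2 of R) = (0.5000,-0.8660,-0.0000)
R[1][2] = -0.8660

-0.866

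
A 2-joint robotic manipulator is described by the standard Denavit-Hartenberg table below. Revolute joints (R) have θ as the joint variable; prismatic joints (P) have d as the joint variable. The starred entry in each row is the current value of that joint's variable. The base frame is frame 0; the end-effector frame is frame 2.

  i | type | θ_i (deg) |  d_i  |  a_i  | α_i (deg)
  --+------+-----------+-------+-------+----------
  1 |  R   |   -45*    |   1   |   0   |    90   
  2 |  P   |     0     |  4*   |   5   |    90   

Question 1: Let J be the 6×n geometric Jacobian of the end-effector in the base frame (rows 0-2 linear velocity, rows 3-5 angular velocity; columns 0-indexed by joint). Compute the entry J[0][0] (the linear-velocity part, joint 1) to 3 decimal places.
6.364

axis z_0 = ẑ; lever o_n−o_0 = (0.7071,-6.3640,1.0000)
cross product → J_v[:, 0] = (6.3640,0.7071,-0.0000)
J_ω[:, 0] = z_0
entry J[0][0] = 6.3640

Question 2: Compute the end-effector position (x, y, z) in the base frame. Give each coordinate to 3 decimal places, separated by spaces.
0.707 -6.364 1.000

after link 1: o_1 = (0.0000, 0.0000, 1.0000)
after link 2: o_2 = (0.7071, -6.3640, 1.0000)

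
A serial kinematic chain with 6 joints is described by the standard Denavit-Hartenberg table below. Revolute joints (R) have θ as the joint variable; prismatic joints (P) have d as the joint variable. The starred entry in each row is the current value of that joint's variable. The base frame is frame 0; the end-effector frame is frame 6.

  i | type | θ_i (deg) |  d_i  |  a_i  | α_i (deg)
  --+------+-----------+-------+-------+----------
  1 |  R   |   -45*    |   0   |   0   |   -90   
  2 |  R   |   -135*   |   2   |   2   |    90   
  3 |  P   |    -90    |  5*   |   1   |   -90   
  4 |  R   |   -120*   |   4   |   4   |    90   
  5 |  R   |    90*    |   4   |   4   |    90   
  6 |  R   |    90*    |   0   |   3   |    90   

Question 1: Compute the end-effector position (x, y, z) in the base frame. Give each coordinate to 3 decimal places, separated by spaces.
-1.074 13.890 3.561

after link 1: o_1 = (0.0000, 0.0000, 0.0000)
after link 2: o_2 = (0.4142, 2.4142, 1.4142)
after link 3: o_3 = (-2.7929, 4.2071, -2.1213)
after link 4: o_4 = (-5.1107, 9.3534, -1.7424)
after link 5: o_5 = (-3.6612, 12.8029, 2.5003)
after link 6: o_6 = (-1.0741, 13.8900, 3.5609)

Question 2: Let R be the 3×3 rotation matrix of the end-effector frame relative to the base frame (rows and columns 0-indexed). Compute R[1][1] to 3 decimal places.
0.787

End-effector y-axis (col 1 of R) = (-0.0795,0.7866,-0.6124)
R[1][1] = 0.7866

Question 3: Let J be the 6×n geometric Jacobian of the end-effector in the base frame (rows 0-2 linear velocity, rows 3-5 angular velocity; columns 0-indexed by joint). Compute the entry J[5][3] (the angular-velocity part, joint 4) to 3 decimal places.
0.707

axis z_3 = (-0.5000,0.5000,0.7071); lever o_n−o_3 = (1.7188,9.6829,5.6822)
cross product → J_v[:, 3] = (-4.0057,4.0565,-5.7008)
J_ω[:, 3] = z_3
entry J[5][3] = 0.7071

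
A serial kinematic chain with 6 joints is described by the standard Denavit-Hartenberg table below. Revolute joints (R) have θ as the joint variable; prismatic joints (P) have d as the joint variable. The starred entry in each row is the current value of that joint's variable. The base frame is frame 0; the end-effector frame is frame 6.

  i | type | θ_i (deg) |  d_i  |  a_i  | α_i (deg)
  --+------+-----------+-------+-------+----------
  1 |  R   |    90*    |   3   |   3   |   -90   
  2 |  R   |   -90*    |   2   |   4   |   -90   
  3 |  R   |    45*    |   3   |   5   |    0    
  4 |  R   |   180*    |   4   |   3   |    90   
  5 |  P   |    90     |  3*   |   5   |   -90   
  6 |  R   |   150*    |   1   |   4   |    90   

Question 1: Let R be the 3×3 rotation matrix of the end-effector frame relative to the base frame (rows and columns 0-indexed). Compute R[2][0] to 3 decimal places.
End-effector x-axis (col 0 of R) = (-0.3536,-0.8660,0.3536)
R[2][0] = 0.3536

0.354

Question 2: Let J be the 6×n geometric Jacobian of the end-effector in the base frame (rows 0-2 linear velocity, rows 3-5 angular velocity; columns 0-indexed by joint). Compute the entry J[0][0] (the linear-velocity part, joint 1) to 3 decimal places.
-11.536

axis z_0 = ẑ; lever o_n−o_0 = (0.8284,11.5359,8.4142)
cross product → J_v[:, 0] = (-11.5359,0.8284,0.0000)
J_ω[:, 0] = z_0
entry J[0][0] = -11.5359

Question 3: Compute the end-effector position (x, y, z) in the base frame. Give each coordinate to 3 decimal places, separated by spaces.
0.828 11.536 8.414

after link 1: o_1 = (0.0000, 3.0000, 3.0000)
after link 2: o_2 = (-2.0000, 3.0000, 7.0000)
after link 3: o_3 = (1.5355, 6.0000, 10.5355)
after link 4: o_4 = (-0.5858, 10.0000, 8.4142)
after link 5: o_5 = (1.5355, 15.0000, 6.2929)
after link 6: o_6 = (0.8284, 11.5359, 8.4142)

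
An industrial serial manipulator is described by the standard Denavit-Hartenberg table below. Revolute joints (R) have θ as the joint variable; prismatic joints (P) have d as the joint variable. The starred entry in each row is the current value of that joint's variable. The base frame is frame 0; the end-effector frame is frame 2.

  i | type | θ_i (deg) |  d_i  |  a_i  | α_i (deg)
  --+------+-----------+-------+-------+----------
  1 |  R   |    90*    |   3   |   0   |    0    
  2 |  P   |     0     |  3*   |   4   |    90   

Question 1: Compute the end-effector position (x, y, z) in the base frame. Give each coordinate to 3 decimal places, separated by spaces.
after link 1: o_1 = (0.0000, 0.0000, 3.0000)
after link 2: o_2 = (0.0000, 4.0000, 6.0000)

0.000 4.000 6.000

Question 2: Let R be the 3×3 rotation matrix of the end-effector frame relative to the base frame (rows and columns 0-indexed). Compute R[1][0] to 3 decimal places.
1.000

End-effector x-axis (col 0 of R) = (0.0000,1.0000,0.0000)
R[1][0] = 1.0000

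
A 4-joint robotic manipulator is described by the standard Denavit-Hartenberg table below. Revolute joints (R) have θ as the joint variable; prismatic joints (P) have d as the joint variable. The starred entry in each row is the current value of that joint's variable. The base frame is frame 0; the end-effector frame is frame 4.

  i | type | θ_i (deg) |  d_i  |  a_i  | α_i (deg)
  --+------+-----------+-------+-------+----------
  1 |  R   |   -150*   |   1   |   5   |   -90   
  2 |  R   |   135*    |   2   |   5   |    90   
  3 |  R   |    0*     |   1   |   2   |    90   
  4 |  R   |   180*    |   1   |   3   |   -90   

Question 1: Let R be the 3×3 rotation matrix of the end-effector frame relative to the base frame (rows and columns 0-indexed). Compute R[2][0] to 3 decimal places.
0.707

End-effector x-axis (col 0 of R) = (-0.6124,-0.3536,0.7071)
R[2][0] = 0.7071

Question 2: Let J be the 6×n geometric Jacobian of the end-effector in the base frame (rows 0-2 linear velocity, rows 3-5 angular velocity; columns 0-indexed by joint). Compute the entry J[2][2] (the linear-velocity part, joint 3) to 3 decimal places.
axis z_2 = (-0.6124,-0.3536,-0.7071); lever o_n−o_2 = (-1.7247,0.1589,-0.0000)
cross product → J_v[:, 2] = (0.1124,1.2196,-0.7071)
J_ω[:, 2] = z_2
entry J[2][2] = -0.7071

-0.707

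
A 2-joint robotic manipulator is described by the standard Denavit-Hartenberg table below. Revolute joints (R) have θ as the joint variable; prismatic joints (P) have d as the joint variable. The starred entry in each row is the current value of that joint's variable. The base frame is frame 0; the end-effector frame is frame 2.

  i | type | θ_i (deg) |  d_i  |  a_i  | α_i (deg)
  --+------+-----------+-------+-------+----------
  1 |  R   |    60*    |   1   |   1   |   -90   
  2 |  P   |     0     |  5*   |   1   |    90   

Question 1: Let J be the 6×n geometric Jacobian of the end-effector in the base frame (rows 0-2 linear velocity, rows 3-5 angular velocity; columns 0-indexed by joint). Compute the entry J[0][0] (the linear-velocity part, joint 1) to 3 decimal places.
-4.232

axis z_0 = ẑ; lever o_n−o_0 = (-3.3301,4.2321,1.0000)
cross product → J_v[:, 0] = (-4.2321,-3.3301,0.0000)
J_ω[:, 0] = z_0
entry J[0][0] = -4.2321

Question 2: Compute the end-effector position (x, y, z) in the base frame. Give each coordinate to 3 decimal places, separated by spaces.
-3.330 4.232 1.000

after link 1: o_1 = (0.5000, 0.8660, 1.0000)
after link 2: o_2 = (-3.3301, 4.2321, 1.0000)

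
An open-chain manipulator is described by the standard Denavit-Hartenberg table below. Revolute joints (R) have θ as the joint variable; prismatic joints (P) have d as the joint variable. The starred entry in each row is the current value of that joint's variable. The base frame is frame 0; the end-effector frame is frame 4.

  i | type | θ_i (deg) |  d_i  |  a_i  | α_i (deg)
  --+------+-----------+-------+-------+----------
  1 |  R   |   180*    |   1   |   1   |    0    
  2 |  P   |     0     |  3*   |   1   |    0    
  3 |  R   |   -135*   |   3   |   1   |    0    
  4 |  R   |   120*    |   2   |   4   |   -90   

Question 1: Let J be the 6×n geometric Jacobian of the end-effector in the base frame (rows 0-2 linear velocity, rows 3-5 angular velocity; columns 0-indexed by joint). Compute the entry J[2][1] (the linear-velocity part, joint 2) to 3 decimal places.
prismatic axis z_1 = (0.0000,0.0000,1.0000)
J_v[:, 1] = z_1; J_ω[:, 1] = (0,0,0)
entry J[2][1] = 1.0000

1.000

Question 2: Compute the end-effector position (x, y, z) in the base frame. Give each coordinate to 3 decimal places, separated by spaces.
-5.157 1.742 9.000

after link 1: o_1 = (-1.0000, 0.0000, 1.0000)
after link 2: o_2 = (-2.0000, 0.0000, 4.0000)
after link 3: o_3 = (-1.2929, 0.7071, 7.0000)
after link 4: o_4 = (-5.1566, 1.7424, 9.0000)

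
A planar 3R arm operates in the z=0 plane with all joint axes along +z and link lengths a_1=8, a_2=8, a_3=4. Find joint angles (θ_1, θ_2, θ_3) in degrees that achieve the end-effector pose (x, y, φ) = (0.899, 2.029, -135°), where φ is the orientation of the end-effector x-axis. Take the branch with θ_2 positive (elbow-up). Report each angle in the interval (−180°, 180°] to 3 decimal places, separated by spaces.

-15.002 135.001 105.001

wrist centre = target − a_3·(cos φ, sin φ) = (3.7274, 4.8574)
cos θ_2 = (37.4883−8²−8²)/(2·8·8) = -0.7071; θ_2 = 135.0013° (elbow-up)
β = atan2(4.8574,3.7274) = 52.4986°; ψ = atan2(5.6567,2.3430) = 67.5006°
θ_1 = β − ψ = -15.0021°
θ_3 = φ − θ_1 − θ_2 = 105.0008° (wrapped to (-180°,180°])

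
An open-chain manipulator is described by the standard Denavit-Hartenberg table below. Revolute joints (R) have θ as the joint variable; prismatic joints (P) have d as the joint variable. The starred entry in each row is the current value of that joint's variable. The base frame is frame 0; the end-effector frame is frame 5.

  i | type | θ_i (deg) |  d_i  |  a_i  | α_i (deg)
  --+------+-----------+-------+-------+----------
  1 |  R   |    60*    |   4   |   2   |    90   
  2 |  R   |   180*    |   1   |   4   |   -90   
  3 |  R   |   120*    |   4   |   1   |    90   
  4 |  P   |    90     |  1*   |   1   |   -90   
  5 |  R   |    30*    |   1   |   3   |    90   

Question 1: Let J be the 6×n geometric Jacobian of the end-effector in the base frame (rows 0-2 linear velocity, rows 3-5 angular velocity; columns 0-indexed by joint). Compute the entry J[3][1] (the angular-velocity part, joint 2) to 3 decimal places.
0.866

axis z_1 = (0.8660,-0.5000,0.0000); lever o_n−o_1 = (-0.7010,-3.7141,-7.5981)
cross product → J_v[:, 1] = (3.7990,6.5801,-3.5670)
J_ω[:, 1] = z_1
entry J[3][1] = 0.8660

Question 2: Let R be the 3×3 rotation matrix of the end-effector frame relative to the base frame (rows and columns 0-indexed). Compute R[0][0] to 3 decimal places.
End-effector x-axis (col 0 of R) = (0.4330,0.2500,-0.8660)
R[0][0] = 0.4330

0.433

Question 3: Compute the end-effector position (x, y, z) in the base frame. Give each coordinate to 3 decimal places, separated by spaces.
after link 1: o_1 = (1.0000, 1.7321, 4.0000)
after link 2: o_2 = (-0.1340, -2.2321, 4.0000)
after link 3: o_3 = (-0.6340, -1.3660, 0.0000)
after link 4: o_4 = (-1.5000, -1.8660, -1.0000)
after link 5: o_5 = (0.2990, -1.9821, -3.5981)

0.299 -1.982 -3.598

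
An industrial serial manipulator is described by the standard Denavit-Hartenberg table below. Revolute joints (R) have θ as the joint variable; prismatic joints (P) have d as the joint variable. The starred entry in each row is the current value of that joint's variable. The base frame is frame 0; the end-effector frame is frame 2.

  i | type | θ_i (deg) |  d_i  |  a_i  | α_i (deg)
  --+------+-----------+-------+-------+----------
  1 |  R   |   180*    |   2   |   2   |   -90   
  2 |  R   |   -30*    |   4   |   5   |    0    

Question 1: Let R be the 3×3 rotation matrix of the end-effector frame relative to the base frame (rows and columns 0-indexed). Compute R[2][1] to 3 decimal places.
End-effector y-axis (col 1 of R) = (-0.5000,0.0000,-0.8660)
R[2][1] = -0.8660

-0.866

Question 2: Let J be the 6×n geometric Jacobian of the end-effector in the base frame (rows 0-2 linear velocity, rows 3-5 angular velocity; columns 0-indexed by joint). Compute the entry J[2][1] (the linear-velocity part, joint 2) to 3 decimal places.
axis z_1 = (-0.0000,-1.0000,0.0000); lever o_n−o_1 = (-4.3301,-4.0000,2.5000)
cross product → J_v[:, 1] = (-2.5000,0.0000,-4.3301)
J_ω[:, 1] = z_1
entry J[2][1] = -4.3301

-4.330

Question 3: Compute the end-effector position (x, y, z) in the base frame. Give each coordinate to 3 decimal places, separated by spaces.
after link 1: o_1 = (-2.0000, 0.0000, 2.0000)
after link 2: o_2 = (-6.3301, -4.0000, 4.5000)

-6.330 -4.000 4.500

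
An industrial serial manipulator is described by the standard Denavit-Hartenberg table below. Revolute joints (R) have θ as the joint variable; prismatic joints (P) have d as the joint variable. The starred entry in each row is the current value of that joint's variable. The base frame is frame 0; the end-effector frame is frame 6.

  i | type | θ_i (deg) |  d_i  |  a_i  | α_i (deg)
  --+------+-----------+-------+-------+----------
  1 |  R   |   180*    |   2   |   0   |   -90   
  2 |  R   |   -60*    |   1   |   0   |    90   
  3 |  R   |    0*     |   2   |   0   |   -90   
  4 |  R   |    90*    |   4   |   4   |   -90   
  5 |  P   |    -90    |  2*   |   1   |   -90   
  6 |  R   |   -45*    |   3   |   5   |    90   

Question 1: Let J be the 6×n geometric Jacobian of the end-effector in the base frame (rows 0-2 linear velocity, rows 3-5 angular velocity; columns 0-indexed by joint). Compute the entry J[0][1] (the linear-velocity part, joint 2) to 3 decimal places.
axis z_1 = (-0.0000,-1.0000,0.0000); lever o_n−o_1 = (-1.5624,-9.5355,-7.2939)
cross product → J_v[:, 1] = (7.2939,-0.0000,-1.5624)
J_ω[:, 1] = z_1
entry J[0][1] = 7.2939

7.294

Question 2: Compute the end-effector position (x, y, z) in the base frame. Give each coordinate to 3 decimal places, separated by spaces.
after link 1: o_1 = (0.0000, 0.0000, 2.0000)
after link 2: o_2 = (-0.0000, -1.0000, 2.0000)
after link 3: o_3 = (1.7321, -1.0000, 3.0000)
after link 4: o_4 = (-1.7321, -5.0000, 1.0000)
after link 5: o_5 = (-0.7321, -6.0000, -0.7321)
after link 6: o_6 = (-1.5624, -9.5355, -5.2939)

-1.562 -9.536 -5.294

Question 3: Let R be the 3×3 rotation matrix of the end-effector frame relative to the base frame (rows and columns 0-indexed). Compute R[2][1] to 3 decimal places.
End-effector y-axis (col 1 of R) = (-0.8660,0.0000,-0.5000)
R[2][1] = -0.5000

-0.500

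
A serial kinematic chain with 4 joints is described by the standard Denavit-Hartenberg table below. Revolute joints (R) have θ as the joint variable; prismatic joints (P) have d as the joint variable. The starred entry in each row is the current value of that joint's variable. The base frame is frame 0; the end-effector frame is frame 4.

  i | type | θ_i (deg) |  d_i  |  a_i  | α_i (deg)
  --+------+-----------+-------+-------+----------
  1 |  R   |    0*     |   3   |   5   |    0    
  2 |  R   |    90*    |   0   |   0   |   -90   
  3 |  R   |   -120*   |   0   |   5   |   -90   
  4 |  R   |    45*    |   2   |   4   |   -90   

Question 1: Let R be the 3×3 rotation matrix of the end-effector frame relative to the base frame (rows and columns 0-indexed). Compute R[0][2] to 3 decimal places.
0.707

End-effector z-axis (col 2 of R) = (0.7071,0.3536,-0.6124)
R[0][2] = 0.7071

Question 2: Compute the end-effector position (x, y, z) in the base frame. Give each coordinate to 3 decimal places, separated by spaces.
after link 1: o_1 = (5.0000, 0.0000, 3.0000)
after link 2: o_2 = (5.0000, 0.0000, 3.0000)
after link 3: o_3 = (5.0000, -2.5000, 7.3301)
after link 4: o_4 = (7.8284, -2.1822, 10.7796)

7.828 -2.182 10.780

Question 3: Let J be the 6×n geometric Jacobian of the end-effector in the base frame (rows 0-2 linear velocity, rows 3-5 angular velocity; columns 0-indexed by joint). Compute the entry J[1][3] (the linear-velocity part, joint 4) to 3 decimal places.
axis z_3 = (0.0000,0.8660,0.5000); lever o_n−o_3 = (2.8284,0.3178,3.4495)
cross product → J_v[:, 3] = (2.8284,1.4142,-2.4495)
J_ω[:, 3] = z_3
entry J[1][3] = 1.4142

1.414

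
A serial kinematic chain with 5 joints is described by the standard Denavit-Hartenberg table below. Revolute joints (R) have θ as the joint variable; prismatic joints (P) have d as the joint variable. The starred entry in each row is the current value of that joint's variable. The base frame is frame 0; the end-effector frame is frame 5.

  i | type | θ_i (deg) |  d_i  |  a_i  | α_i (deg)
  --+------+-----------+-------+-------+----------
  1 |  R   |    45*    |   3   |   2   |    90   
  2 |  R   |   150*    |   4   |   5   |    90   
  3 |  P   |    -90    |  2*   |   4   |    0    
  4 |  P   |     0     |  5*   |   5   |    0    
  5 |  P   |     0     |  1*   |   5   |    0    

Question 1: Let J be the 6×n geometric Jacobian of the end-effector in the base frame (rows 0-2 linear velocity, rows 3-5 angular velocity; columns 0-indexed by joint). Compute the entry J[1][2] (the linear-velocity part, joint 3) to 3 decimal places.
prismatic axis z_2 = (0.3536,0.3536,0.8660)
J_v[:, 2] = z_2; J_ω[:, 2] = (0,0,0)
entry J[1][2] = 0.3536

0.354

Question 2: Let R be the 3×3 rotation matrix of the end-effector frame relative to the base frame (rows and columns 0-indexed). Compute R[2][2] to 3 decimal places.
End-effector z-axis (col 2 of R) = (0.3536,0.3536,0.8660)
R[2][2] = 0.8660

0.866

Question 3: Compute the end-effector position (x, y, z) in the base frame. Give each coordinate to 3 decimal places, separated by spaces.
after link 1: o_1 = (1.4142, 1.4142, 3.0000)
after link 2: o_2 = (1.1808, -4.4761, 5.5000)
after link 3: o_3 = (-0.9405, -0.9405, 7.2321)
after link 4: o_4 = (-2.7083, 4.3628, 11.5622)
after link 5: o_5 = (-5.8903, 8.2518, 12.4282)

-5.890 8.252 12.428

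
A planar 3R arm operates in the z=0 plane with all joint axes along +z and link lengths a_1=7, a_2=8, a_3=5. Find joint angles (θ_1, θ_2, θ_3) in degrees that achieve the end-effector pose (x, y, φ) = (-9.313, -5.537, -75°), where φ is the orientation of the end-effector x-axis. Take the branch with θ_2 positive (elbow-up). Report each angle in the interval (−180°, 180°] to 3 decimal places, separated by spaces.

wrist centre = target − a_3·(cos φ, sin φ) = (-10.6071, -0.7074)
cos θ_2 = (113.0108−7²−8²)/(2·7·8) = 0.0001; θ_2 = 89.9945° (elbow-up)
β = atan2(-0.7074,-10.6071) = -176.1847°; ψ = atan2(8.0000,7.0008) = 48.8109°
θ_1 = β − ψ = -224.9956°
θ_3 = φ − θ_1 − θ_2 = 60.0012° (wrapped to (-180°,180°])

135.004 89.994 60.001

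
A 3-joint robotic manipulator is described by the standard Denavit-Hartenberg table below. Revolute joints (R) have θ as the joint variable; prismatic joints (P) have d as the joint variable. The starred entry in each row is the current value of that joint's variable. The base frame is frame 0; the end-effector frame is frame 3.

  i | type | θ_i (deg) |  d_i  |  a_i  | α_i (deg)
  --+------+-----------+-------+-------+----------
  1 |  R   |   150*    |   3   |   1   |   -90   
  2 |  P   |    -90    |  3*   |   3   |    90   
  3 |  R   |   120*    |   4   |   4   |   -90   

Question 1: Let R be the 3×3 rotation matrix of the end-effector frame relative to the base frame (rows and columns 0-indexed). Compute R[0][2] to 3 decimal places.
End-effector z-axis (col 2 of R) = (0.2500,0.4330,-0.8660)
R[0][2] = 0.2500

0.250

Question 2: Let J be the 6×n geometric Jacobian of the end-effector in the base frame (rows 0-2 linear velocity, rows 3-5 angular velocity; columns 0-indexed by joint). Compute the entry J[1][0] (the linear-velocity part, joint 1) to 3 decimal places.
axis z_0 = ẑ; lever o_n−o_0 = (-0.6340,-7.0981,4.0000)
cross product → J_v[:, 0] = (7.0981,-0.6340,0.0000)
J_ω[:, 0] = z_0
entry J[1][0] = -0.6340

-0.634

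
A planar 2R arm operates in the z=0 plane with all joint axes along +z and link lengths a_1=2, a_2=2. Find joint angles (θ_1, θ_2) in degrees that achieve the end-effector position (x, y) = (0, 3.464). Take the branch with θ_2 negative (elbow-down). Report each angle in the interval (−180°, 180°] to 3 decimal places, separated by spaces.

120.003 -60.006

cos θ_2 = (11.9993−2²−2²)/(2·2·2) = 0.4999; θ_2 = -60.0058° (elbow-down)
β = atan2(3.4640,0.0000) = 90.0000°; ψ = atan2(-1.7322,2.9998) = -30.0029°
θ_1 = β − ψ = 120.0029°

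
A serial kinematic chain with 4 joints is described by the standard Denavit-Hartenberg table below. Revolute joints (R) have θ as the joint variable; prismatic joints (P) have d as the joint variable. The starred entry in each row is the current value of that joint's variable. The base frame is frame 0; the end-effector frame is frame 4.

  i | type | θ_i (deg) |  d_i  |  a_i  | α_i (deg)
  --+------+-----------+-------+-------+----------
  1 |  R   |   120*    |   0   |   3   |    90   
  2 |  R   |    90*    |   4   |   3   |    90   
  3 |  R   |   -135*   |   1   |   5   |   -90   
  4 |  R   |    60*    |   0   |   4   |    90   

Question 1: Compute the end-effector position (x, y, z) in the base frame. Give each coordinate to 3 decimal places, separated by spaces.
-1.090 -0.011 -1.950

after link 1: o_1 = (-1.5000, 2.5981, 0.0000)
after link 2: o_2 = (1.9641, 4.5981, 3.0000)
after link 3: o_3 = (-1.5978, 3.6963, -0.5355)
after link 4: o_4 = (-1.0905, -0.0108, -1.9497)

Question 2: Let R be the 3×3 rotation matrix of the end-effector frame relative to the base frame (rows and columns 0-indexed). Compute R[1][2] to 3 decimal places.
0.127

End-effector z-axis (col 2 of R) = (-0.7803,0.1268,-0.6124)
R[1][2] = 0.1268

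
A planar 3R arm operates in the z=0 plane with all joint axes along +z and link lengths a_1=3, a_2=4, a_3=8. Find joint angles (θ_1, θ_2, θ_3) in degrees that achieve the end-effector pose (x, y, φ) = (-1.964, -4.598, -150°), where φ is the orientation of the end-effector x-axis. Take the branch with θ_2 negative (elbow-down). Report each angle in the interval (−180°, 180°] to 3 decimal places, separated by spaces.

wrist centre = target − a_3·(cos φ, sin φ) = (4.9642, -0.5980)
cos θ_2 = (25.0009−3²−4²)/(2·3·4) = 0.0000; θ_2 = -89.9978° (elbow-down)
β = atan2(-0.5980,4.9642) = -6.8689°; ψ = atan2(-4.0000,3.0002) = -53.1287°
θ_1 = β − ψ = 46.2598°
θ_3 = φ − θ_1 − θ_2 = -106.2620° (wrapped to (-180°,180°])

46.260 -89.998 -106.262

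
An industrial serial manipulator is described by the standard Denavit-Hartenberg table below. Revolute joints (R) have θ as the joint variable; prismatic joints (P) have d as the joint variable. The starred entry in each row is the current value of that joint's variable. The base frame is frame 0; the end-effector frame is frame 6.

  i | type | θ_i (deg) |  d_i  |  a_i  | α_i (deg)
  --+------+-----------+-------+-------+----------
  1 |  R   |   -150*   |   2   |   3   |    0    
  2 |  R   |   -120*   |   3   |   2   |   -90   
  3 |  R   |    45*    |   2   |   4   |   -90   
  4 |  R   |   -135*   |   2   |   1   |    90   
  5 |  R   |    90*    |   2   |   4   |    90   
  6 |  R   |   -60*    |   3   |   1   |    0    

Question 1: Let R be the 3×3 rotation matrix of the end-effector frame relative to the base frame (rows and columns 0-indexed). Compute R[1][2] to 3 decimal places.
End-effector z-axis (col 2 of R) = (-0.7071,-0.5000,0.5000)
R[1][2] = -0.5000

-0.500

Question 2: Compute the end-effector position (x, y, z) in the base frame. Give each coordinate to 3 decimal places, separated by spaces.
-6.625 -3.835 0.142

after link 1: o_1 = (-2.5981, -1.5000, 2.0000)
after link 2: o_2 = (-2.5981, 0.5000, 5.0000)
after link 3: o_3 = (-4.5981, 3.3284, 2.1716)
after link 4: o_4 = (-5.3052, 1.4142, 1.2574)
after link 5: o_5 = (-3.8910, -2.4142, -0.5711)
after link 6: o_6 = (-6.6247, -3.8348, 0.1424)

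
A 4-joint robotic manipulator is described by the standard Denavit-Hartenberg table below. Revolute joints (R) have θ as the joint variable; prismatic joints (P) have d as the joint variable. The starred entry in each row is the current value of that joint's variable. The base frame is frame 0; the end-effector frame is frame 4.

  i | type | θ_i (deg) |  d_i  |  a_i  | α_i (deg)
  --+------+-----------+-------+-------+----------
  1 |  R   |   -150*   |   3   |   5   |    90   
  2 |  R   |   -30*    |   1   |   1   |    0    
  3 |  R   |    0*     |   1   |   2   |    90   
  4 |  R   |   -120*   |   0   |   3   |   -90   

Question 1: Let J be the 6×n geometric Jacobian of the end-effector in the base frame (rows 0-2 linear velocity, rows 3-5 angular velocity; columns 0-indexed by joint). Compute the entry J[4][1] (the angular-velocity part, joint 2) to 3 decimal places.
axis z_1 = (-0.5000,0.8660,0.0000); lever o_n−o_1 = (-0.8260,-1.1675,-0.7500)
cross product → J_v[:, 1] = (-0.6495,-0.3750,1.2990)
J_ω[:, 1] = z_1
entry J[4][1] = 0.8660

0.866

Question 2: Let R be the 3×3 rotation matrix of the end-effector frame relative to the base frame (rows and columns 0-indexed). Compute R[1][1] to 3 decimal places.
-0.250

End-effector y-axis (col 1 of R) = (-0.4330,-0.2500,0.8660)
R[1][1] = -0.2500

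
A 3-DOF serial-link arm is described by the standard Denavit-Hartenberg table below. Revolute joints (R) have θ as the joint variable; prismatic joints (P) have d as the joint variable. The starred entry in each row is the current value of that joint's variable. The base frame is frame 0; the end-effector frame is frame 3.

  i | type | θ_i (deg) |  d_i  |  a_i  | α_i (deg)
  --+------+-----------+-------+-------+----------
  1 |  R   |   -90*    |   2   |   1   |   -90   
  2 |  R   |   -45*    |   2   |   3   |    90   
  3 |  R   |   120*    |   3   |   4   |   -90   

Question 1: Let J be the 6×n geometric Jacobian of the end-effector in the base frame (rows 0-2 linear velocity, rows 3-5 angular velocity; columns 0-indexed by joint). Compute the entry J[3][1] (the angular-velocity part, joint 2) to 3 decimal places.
1.000

axis z_1 = (1.0000,0.0000,0.0000); lever o_n−o_1 = (5.4641,1.4142,2.8284)
cross product → J_v[:, 1] = (0.0000,-2.8284,1.4142)
J_ω[:, 1] = z_1
entry J[3][1] = 1.0000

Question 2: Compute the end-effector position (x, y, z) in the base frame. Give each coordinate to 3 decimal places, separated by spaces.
5.464 0.414 4.828

after link 1: o_1 = (0.0000, -1.0000, 2.0000)
after link 2: o_2 = (2.0000, -3.1213, 4.1213)
after link 3: o_3 = (5.4641, 0.4142, 4.8284)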